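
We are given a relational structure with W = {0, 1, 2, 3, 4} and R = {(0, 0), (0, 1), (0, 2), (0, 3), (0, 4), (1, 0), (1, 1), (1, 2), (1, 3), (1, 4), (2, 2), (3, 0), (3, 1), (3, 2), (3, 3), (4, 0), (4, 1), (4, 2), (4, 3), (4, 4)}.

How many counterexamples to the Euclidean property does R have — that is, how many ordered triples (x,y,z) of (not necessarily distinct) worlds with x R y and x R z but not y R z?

Enumerating: (0,2,0), (0,2,1), (0,2,3), (0,2,4), (0,3,4), (1,2,0), (1,2,1), (1,2,3), (1,2,4), (1,3,4), (3,2,0), (3,2,1), (3,2,3), (4,2,0), (4,2,1), (4,2,3), (4,2,4), (4,3,4).

18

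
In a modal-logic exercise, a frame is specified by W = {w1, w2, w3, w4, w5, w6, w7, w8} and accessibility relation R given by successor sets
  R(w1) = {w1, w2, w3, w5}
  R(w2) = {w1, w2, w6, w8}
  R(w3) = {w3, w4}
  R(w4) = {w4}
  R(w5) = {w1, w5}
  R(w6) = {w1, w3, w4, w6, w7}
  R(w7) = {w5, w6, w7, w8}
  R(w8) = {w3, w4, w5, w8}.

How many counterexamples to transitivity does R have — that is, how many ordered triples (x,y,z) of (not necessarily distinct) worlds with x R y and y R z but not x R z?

24

Enumerating: (w1,w2,w6), (w1,w2,w8), (w1,w3,w4), (w2,w1,w3), (w2,w1,w5), (w2,w6,w3), (w2,w6,w4), (w2,w6,w7), (w2,w8,w3), (w2,w8,w4), (w2,w8,w5), (w5,w1,w2), … and 12 more.
Total: 24.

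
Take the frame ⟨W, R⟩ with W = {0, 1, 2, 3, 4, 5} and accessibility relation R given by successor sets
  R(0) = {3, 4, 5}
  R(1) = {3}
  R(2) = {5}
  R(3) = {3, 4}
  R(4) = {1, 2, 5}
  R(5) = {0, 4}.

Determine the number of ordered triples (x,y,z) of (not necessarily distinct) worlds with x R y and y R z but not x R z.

17

Enumerating: (0,4,1), (0,4,2), (0,5,0), (1,3,4), (2,5,0), (2,5,4), (3,4,1), (3,4,2), (3,4,5), (4,1,3), (4,5,0), (4,5,4), (5,0,3), (5,0,5), (5,4,1), (5,4,2), (5,4,5).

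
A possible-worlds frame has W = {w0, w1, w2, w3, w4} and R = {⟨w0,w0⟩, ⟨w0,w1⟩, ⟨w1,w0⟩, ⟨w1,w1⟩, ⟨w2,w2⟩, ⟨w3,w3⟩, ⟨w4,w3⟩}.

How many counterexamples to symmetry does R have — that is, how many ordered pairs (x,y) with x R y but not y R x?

1

Enumerating: (w4,w3).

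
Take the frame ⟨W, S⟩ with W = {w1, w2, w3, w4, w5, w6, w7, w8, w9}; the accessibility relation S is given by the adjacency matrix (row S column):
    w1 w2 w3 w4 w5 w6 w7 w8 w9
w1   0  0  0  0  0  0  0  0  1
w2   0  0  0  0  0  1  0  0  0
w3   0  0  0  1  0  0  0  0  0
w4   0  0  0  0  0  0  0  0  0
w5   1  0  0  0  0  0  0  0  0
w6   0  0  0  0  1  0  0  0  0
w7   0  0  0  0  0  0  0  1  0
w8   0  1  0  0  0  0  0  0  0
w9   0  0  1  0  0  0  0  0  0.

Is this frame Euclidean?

No

Euclidean: no — w1 S w9 and w1 S w9, but not w9 S w9.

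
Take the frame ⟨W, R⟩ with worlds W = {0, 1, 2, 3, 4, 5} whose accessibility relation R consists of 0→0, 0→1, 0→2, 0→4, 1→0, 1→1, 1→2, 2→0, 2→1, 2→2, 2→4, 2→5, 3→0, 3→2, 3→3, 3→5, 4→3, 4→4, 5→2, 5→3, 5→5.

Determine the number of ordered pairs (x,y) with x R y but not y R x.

Enumerating: (0,4), (2,4), (3,0), (3,2), (4,3).

5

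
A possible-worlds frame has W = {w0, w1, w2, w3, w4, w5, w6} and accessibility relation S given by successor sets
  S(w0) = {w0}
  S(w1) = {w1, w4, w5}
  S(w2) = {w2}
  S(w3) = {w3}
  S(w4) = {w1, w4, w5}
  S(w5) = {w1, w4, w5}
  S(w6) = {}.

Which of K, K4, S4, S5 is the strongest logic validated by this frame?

K4

Transitive (axiom 4): yes — every two-step S-path is closed by a direct edge.
Reflexive (axiom T): no — w6 is not related to itself.
Euclidean (axiom 5): yes — any two successors of a common world are S-related.
So F validates K, K4; S4 would additionally require S to be reflexive. The strongest is K4.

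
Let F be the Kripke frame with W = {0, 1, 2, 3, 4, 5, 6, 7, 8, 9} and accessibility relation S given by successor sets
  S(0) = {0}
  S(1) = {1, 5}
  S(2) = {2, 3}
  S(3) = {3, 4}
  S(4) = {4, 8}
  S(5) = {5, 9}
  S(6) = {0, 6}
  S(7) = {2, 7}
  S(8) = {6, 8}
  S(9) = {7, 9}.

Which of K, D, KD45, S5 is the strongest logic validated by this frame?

Serial (axiom D): yes — every world has a successor (e.g. 0 S 0).
Euclidean (axiom 5): no — 1 S 5 and 1 S 1, but not 5 S 1.
Transitive (axiom 4): no — 1 S 5 and 5 S 9, but not 1 S 9.
Reflexive (axiom T): yes — every world is S-related to itself.
So F validates K, D; KD45 would additionally require S to be Euclidean and transitive. The strongest is D.

D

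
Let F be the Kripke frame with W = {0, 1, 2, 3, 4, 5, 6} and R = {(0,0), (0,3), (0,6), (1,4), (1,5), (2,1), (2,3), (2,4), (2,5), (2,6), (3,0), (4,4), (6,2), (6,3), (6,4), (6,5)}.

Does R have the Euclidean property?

Euclidean: no — 0 R 3 and 0 R 6, but not 3 R 6.

No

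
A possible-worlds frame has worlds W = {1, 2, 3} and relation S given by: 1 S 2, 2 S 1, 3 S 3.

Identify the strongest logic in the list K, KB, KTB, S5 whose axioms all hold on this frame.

Symmetric (axiom B): yes — every pair in S has its reverse in S.
Reflexive (axiom T): no — 1 is not related to itself.
Euclidean (axiom 5): no — 1 S 2 and 1 S 2, but not 2 S 2.
So F validates K, KB; KTB would additionally require S to be reflexive. The strongest is KB.

KB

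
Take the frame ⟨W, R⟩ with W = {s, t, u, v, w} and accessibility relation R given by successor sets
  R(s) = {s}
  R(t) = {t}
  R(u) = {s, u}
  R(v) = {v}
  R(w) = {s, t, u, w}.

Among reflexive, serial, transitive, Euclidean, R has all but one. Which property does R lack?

Euclidean

Reflexive: yes — every world is R-related to itself.
Serial: yes — every world has a successor (e.g. s R s).
Transitive: yes — every two-step R-path is closed by a direct edge.
Euclidean: no — w R s and w R t, but not s R t.
Only Euclidean fails.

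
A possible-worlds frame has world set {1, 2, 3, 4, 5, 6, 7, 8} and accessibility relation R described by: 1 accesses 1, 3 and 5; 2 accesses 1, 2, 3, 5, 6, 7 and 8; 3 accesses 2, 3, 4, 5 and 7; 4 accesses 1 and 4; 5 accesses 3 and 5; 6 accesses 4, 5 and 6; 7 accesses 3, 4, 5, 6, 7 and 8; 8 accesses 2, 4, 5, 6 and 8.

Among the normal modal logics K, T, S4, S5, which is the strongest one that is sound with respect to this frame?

T

Reflexive (axiom T): yes — every world is R-related to itself.
Transitive (axiom 4): no — 1 R 3 and 3 R 2, but not 1 R 2.
Euclidean (axiom 5): no — 2 R 1 and 2 R 6, but not 1 R 6.
So F validates K, T; S4 would additionally require R to be transitive. The strongest is T.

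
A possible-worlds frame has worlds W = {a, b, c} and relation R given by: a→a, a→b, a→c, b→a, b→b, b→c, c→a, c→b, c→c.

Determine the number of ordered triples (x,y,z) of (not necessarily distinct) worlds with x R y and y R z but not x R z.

R is transitive; there are no such tuples.

0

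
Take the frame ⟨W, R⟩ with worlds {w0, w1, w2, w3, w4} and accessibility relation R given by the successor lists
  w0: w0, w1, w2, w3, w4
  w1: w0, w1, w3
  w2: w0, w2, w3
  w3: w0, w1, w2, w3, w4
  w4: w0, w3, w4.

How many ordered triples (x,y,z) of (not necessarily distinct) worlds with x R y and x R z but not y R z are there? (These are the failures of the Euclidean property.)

12

Enumerating: (w0,w1,w2), (w0,w1,w4), (w0,w2,w1), (w0,w2,w4), (w0,w4,w1), (w0,w4,w2), (w3,w1,w2), (w3,w1,w4), (w3,w2,w1), (w3,w2,w4), (w3,w4,w1), (w3,w4,w2).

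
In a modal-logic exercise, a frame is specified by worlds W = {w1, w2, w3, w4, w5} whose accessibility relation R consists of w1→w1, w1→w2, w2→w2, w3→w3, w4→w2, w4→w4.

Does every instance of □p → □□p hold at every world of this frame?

Yes

By correspondence theory, 4 is valid on a frame iff R is transitive.
Transitive: yes — every two-step R-path is closed by a direct edge.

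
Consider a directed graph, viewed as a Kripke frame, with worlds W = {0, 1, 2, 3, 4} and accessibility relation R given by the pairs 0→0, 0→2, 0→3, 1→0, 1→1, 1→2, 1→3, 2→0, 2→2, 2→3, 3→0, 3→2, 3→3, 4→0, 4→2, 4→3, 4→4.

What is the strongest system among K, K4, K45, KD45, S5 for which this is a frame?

K4

Transitive (axiom 4): yes — every two-step R-path is closed by a direct edge.
Euclidean (axiom 5): no — 1 R 0 and 1 R 1, but not 0 R 1.
Serial (axiom D): yes — every world has a successor (e.g. 0 R 0).
Reflexive (axiom T): yes — every world is R-related to itself.
So F validates K, K4; K45 would additionally require R to be Euclidean. The strongest is K4.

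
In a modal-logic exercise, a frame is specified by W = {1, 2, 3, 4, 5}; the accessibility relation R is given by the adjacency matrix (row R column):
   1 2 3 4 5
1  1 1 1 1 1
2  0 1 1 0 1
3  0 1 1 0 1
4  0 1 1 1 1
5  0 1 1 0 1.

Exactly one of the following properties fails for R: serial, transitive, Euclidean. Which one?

Serial: yes — every world has a successor (e.g. 1 R 1).
Transitive: yes — every two-step R-path is closed by a direct edge.
Euclidean: no — 1 R 2 and 1 R 4, but not 2 R 4.
Only Euclidean fails.

Euclidean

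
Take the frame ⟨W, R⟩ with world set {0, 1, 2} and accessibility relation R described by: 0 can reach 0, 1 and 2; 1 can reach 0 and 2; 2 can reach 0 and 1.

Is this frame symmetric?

Symmetric: yes — every pair in R has its reverse in R.

Yes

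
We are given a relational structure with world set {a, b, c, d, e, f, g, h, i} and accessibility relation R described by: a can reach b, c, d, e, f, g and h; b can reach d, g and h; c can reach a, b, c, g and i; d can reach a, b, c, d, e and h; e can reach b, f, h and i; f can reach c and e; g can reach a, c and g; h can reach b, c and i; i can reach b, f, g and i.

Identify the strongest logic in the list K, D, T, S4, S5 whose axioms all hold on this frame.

Serial (axiom D): yes — every world has a successor (e.g. a R b).
Reflexive (axiom T): no — a is not related to itself.
Transitive (axiom 4): no — a R c and c R i, but not a R i.
Euclidean (axiom 5): no — a R b and a R c, but not b R c.
So F validates K, D; T would additionally require R to be reflexive. The strongest is D.

D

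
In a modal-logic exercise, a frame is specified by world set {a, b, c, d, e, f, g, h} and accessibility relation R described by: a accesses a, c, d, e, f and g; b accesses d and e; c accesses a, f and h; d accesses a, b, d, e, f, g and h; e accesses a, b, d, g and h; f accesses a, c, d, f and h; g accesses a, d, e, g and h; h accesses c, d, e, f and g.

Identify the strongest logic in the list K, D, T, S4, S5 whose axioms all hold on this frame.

Serial (axiom D): yes — every world has a successor (e.g. a R a).
Reflexive (axiom T): no — b is not related to itself.
Transitive (axiom 4): no — a R c and c R h, but not a R h.
Euclidean (axiom 5): no — a R c and a R d, but not c R d.
So F validates K, D; T would additionally require R to be reflexive. The strongest is D.

D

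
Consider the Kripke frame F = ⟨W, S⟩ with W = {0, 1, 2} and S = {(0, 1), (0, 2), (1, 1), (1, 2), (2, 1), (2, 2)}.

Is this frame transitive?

Transitive: yes — every two-step S-path is closed by a direct edge.

Yes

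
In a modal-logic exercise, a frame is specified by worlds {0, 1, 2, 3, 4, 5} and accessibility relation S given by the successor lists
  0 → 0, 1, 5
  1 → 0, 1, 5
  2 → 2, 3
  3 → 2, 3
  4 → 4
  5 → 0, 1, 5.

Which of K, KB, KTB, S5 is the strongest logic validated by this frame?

S5

Symmetric (axiom B): yes — every pair in S has its reverse in S.
Reflexive (axiom T): yes — every world is S-related to itself.
Euclidean (axiom 5): yes — any two successors of a common world are S-related.
So F validates K, KB, KTB, S5. The strongest is S5.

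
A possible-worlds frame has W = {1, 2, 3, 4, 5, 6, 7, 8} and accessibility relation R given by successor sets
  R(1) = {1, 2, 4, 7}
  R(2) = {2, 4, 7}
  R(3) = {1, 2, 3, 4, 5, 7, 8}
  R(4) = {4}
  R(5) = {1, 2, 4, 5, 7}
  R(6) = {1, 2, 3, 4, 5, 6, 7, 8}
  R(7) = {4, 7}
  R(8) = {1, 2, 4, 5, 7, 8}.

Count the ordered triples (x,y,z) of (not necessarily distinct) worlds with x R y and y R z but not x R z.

R is transitive; there are no such tuples.

0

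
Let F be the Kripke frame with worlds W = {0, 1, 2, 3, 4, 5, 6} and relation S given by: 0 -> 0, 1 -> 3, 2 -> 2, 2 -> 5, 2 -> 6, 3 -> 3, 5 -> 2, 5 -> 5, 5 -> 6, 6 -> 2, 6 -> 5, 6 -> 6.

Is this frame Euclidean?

Euclidean: yes — any two successors of a common world are S-related.

Yes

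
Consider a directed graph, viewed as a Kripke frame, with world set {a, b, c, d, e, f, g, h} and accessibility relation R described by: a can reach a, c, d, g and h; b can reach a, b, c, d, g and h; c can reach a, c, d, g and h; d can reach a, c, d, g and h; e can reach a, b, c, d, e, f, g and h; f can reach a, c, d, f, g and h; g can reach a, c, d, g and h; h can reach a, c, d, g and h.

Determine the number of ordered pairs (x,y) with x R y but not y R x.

17

Enumerating: (b,a), (b,c), (b,d), (b,g), (b,h), (e,a), (e,b), (e,c), (e,d), (e,f), (e,g), (e,h), (f,a), (f,c), (f,d), (f,g), (f,h).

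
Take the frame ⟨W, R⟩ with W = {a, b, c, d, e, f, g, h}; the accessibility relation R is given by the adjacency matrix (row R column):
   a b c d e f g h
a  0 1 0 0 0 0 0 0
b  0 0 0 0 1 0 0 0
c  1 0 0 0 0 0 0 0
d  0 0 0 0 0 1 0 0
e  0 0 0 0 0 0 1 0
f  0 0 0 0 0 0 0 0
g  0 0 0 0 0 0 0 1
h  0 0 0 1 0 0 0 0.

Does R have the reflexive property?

No

Reflexive: no — a is not related to itself.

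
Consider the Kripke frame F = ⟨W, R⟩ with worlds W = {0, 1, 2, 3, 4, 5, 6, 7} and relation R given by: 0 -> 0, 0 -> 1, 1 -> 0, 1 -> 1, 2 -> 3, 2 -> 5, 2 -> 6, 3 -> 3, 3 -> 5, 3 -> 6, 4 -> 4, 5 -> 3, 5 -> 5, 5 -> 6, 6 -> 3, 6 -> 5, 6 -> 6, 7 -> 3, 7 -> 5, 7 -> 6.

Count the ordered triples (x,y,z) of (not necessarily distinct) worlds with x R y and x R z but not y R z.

R is Euclidean; there are no such tuples.

0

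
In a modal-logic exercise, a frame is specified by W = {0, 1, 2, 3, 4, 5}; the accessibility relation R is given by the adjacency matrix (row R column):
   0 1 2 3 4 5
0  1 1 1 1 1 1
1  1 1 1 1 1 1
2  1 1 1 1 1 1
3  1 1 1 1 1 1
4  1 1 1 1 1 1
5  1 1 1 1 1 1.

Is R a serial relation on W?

Serial: yes — every world has a successor (e.g. 0 R 0).

Yes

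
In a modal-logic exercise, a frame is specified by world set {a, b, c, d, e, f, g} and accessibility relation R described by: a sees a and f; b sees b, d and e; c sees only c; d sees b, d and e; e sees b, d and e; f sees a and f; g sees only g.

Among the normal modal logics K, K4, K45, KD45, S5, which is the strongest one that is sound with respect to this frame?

S5

Transitive (axiom 4): yes — every two-step R-path is closed by a direct edge.
Euclidean (axiom 5): yes — any two successors of a common world are R-related.
Serial (axiom D): yes — every world has a successor (e.g. a R a).
Reflexive (axiom T): yes — every world is R-related to itself.
So F validates K, K4, K45, KD45, S5. The strongest is S5.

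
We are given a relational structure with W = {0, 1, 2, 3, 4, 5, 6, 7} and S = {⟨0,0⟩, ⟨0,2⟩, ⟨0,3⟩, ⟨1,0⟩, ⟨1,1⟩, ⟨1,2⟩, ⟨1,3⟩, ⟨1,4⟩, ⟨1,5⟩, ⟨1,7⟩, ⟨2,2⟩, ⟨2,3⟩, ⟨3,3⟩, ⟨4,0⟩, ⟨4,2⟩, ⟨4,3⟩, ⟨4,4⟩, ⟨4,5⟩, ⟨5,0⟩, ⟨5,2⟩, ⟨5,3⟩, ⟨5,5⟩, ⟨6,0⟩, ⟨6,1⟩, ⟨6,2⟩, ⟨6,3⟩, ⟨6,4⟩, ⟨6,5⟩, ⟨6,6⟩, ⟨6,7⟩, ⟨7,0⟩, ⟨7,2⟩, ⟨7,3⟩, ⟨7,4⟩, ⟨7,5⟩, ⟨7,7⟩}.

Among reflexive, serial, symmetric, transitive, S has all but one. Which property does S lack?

Reflexive: yes — every world is S-related to itself.
Serial: yes — every world has a successor (e.g. 0 S 0).
Symmetric: no — 0 S 2 but not 2 S 0.
Transitive: yes — every two-step S-path is closed by a direct edge.
Only symmetric fails.

symmetric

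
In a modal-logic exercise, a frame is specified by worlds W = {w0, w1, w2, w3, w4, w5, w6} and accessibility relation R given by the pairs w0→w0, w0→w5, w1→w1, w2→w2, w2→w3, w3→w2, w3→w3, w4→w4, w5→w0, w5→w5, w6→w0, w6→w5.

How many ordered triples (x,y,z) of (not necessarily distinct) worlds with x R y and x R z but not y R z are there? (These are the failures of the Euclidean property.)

R is Euclidean; there are no such tuples.

0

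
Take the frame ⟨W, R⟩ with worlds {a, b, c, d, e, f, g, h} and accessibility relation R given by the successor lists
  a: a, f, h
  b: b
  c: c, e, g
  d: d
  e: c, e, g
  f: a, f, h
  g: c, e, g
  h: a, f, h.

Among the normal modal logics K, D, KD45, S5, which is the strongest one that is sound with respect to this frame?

Serial (axiom D): yes — every world has a successor (e.g. a R a).
Euclidean (axiom 5): yes — any two successors of a common world are R-related.
Transitive (axiom 4): yes — every two-step R-path is closed by a direct edge.
Reflexive (axiom T): yes — every world is R-related to itself.
So F validates K, D, KD45, S5. The strongest is S5.

S5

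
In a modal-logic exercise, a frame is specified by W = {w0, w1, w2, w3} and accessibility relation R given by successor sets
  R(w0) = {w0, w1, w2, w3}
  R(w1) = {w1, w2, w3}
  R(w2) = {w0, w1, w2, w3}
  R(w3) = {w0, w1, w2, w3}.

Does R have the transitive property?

Transitive: no — w1 R w2 and w2 R w0, but not w1 R w0.

No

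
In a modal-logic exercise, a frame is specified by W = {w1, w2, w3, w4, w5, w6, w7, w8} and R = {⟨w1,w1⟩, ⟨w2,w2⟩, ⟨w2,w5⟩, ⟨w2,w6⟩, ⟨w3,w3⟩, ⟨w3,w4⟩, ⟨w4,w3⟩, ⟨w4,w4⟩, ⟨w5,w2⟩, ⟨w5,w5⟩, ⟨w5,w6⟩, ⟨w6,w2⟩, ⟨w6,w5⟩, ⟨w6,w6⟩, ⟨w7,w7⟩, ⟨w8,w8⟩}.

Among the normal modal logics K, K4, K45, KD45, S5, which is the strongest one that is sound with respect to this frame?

S5

Transitive (axiom 4): yes — every two-step R-path is closed by a direct edge.
Euclidean (axiom 5): yes — any two successors of a common world are R-related.
Serial (axiom D): yes — every world has a successor (e.g. w1 R w1).
Reflexive (axiom T): yes — every world is R-related to itself.
So F validates K, K4, K45, KD45, S5. The strongest is S5.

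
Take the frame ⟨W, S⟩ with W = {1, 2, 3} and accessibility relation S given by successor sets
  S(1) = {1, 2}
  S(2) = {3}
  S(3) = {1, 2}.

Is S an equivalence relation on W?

No

Reflexive: no — 2 is not related to itself.
Symmetric: no — 1 S 2 but not 2 S 1.
Transitive: no — 1 S 2 and 2 S 3, but not 1 S 3.
So S is not an equivalence relation.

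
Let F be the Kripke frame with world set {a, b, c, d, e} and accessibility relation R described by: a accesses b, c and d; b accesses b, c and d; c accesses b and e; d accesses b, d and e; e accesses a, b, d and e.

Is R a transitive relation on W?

Transitive: no — a R c and c R e, but not a R e.

No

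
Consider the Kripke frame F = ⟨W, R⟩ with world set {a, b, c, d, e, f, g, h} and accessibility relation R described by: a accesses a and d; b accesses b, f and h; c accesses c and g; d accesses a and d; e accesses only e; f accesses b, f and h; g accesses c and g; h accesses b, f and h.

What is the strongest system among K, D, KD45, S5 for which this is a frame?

Serial (axiom D): yes — every world has a successor (e.g. a R a).
Euclidean (axiom 5): yes — any two successors of a common world are R-related.
Transitive (axiom 4): yes — every two-step R-path is closed by a direct edge.
Reflexive (axiom T): yes — every world is R-related to itself.
So F validates K, D, KD45, S5. The strongest is S5.

S5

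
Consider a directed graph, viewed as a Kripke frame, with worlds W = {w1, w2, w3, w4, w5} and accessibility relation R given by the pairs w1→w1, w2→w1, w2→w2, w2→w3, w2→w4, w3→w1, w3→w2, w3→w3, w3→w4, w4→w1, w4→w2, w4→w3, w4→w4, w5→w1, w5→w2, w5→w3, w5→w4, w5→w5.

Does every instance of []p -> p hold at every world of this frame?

Yes

By correspondence theory, T is valid on a frame iff R is reflexive.
Reflexive: yes — every world is R-related to itself.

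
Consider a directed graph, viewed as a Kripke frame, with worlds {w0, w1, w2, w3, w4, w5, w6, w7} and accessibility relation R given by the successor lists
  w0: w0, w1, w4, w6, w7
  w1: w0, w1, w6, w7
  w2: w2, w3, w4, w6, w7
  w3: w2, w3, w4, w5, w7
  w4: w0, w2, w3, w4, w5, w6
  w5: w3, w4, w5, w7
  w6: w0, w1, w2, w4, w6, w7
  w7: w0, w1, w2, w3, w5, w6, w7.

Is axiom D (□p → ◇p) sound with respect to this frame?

Yes

Axiom D corresponds to the accessibility relation being serial.
Serial: yes — every world has a successor (e.g. w0 R w0).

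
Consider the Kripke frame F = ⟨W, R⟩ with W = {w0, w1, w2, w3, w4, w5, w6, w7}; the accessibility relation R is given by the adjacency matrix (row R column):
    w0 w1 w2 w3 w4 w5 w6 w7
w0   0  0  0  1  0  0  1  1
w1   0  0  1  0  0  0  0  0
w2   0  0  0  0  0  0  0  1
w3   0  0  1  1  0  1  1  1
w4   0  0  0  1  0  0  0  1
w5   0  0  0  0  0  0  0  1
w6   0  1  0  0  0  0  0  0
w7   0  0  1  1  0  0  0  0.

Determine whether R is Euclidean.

Euclidean: no — w0 R w6 and w0 R w3, but not w6 R w3.

No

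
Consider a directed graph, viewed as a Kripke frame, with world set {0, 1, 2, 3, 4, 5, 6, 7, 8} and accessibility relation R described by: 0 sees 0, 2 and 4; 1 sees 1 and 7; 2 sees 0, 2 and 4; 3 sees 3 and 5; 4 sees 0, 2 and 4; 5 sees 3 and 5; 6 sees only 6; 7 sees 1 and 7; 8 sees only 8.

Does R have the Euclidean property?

Yes

Euclidean: yes — any two successors of a common world are R-related.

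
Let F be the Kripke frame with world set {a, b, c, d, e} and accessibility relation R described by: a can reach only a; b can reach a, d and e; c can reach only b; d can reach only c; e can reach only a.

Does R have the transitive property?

Transitive: no — b R d and d R c, but not b R c.

No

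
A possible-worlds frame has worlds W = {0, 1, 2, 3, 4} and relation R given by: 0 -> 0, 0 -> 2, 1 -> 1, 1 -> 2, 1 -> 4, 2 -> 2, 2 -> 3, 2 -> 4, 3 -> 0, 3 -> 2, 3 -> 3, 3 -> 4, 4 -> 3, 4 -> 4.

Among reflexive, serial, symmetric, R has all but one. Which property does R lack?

symmetric

Reflexive: yes — every world is R-related to itself.
Serial: yes — every world has a successor (e.g. 0 R 0).
Symmetric: no — 0 R 2 but not 2 R 0.
Only symmetric fails.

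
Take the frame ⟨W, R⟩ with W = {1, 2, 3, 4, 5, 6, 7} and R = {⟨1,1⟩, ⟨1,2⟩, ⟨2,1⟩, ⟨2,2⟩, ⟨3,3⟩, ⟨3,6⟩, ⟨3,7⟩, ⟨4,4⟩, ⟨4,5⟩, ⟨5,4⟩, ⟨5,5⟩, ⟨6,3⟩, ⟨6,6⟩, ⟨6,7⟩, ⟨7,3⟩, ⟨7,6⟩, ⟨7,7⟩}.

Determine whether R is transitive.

Yes

Transitive: yes — every two-step R-path is closed by a direct edge.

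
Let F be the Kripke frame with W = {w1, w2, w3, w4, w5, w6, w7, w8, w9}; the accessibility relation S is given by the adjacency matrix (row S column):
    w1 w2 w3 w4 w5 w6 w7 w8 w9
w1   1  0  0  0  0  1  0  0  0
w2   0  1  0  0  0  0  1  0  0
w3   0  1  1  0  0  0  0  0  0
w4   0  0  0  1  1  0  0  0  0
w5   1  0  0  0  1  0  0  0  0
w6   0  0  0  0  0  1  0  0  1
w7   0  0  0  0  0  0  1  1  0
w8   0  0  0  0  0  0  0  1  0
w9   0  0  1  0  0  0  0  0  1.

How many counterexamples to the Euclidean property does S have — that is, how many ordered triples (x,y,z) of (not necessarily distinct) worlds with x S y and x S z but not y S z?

8

Enumerating: (w1,w6,w1), (w2,w7,w2), (w3,w2,w3), (w4,w5,w4), (w5,w1,w5), (w6,w9,w6), (w7,w8,w7), (w9,w3,w9).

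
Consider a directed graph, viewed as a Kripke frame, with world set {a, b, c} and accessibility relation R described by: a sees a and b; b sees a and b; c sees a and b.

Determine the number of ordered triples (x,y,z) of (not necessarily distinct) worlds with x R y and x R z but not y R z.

0

R is Euclidean; there are no such tuples.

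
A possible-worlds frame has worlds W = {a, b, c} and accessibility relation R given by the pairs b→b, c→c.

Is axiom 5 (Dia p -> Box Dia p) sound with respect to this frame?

The schema 5 characterises exactly the Euclidean frames.
Euclidean: yes — any two successors of a common world are R-related.

Yes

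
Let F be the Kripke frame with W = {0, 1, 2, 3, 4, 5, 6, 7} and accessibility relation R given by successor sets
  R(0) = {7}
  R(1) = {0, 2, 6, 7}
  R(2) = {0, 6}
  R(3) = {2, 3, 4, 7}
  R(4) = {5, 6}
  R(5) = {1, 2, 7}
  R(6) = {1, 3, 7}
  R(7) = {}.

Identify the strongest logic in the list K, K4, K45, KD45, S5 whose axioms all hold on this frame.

K

Transitive (axiom 4): no — 1 R 6 and 6 R 3, but not 1 R 3.
Euclidean (axiom 5): no — 1 R 0 and 1 R 2, but not 0 R 2.
Serial (axiom D): no — 7 has no R-successor.
Reflexive (axiom T): no — 0 is not related to itself.
So F validates K; K4 would additionally require R to be transitive. The strongest is K.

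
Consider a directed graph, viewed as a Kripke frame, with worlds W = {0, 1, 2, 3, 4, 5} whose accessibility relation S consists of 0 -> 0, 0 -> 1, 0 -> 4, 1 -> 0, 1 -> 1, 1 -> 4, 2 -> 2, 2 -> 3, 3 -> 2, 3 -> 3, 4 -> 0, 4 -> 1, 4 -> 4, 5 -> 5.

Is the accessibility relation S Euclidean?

Euclidean: yes — any two successors of a common world are S-related.

Yes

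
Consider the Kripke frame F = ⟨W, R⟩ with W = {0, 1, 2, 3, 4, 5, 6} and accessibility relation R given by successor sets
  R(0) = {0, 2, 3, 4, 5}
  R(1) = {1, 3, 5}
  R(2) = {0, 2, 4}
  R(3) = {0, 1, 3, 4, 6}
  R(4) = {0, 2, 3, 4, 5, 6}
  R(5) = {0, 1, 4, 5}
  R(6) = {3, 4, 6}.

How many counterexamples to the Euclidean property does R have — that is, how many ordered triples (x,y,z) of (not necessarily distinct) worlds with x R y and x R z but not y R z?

Enumerating: (0,2,3), (0,2,5), (0,3,2), (0,3,5), (0,5,2), (0,5,3), (1,3,5), (1,5,3), (3,0,1), (3,0,6), (3,1,0), (3,1,4), … and 20 more.
Total: 32.

32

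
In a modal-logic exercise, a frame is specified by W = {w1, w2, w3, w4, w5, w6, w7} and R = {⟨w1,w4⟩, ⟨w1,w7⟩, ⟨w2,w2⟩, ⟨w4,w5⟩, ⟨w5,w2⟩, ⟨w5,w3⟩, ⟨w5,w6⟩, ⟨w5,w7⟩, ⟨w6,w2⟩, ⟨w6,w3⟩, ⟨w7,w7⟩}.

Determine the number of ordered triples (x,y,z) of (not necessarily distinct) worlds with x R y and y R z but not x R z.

5

Enumerating: (w1,w4,w5), (w4,w5,w2), (w4,w5,w3), (w4,w5,w6), (w4,w5,w7).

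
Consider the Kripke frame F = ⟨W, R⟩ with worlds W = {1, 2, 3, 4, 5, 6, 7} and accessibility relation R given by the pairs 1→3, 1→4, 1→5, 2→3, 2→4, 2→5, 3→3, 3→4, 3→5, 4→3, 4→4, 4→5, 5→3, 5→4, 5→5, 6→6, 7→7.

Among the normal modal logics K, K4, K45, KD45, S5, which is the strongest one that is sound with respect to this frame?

KD45

Transitive (axiom 4): yes — every two-step R-path is closed by a direct edge.
Euclidean (axiom 5): yes — any two successors of a common world are R-related.
Serial (axiom D): yes — every world has a successor (e.g. 1 R 3).
Reflexive (axiom T): no — 1 is not related to itself.
So F validates K, K4, K45, KD45; S5 would additionally require R to be reflexive. The strongest is KD45.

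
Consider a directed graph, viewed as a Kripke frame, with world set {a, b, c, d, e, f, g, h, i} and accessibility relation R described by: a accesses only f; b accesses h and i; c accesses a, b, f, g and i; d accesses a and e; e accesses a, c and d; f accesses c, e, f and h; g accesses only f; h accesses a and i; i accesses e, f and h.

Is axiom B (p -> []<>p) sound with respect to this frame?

No

By correspondence theory, B is valid on a frame iff R is symmetric.
Symmetric: no — a R f but not f R a.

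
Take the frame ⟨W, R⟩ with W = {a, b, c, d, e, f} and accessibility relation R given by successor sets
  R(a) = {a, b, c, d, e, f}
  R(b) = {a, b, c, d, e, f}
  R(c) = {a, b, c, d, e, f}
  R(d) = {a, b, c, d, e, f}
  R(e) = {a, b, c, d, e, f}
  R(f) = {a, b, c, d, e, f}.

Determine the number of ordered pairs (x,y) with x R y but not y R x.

0

R is symmetric; there are no such tuples.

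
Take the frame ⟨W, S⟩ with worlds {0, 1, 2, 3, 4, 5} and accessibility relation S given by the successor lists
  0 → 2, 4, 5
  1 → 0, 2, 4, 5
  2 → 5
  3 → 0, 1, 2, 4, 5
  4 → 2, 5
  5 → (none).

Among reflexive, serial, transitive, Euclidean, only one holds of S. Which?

transitive

Reflexive: no — 0 is not related to itself.
Serial: no — 5 has no S-successor.
Transitive: yes — every two-step S-path is closed by a direct edge.
Euclidean: no — 0 S 2 and 0 S 4, but not 2 S 4.
Only transitive holds.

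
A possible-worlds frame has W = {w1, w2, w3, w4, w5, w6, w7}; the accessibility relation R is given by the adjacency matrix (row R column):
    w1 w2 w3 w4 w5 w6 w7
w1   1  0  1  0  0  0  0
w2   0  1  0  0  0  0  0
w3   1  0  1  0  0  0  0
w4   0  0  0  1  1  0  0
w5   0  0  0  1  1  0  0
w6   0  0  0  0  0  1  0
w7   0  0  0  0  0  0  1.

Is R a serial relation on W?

Yes

Serial: yes — every world has a successor (e.g. w1 R w1).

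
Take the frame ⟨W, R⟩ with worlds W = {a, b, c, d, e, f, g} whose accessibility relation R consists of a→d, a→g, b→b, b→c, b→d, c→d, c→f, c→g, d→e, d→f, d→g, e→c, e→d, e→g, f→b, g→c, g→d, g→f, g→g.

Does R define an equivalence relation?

No

Reflexive: no — a is not related to itself.
Symmetric: no — a R d but not d R a.
Transitive: no — a R d and d R e, but not a R e.
So R is not an equivalence relation.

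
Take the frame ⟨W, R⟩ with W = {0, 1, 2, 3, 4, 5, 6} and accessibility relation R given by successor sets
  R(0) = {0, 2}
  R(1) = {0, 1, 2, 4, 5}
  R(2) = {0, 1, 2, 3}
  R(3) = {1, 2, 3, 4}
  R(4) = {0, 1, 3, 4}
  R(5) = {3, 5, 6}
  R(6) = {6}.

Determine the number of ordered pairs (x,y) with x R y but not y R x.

Enumerating: (1,0), (1,5), (3,1), (4,0), (5,3), (5,6).

6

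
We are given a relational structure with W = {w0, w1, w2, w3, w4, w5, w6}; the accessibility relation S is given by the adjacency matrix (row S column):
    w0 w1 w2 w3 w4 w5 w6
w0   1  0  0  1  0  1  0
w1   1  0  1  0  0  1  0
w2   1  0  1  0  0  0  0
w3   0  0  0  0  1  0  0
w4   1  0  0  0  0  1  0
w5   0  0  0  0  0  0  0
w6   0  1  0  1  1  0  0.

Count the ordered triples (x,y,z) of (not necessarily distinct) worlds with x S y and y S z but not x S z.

Enumerating: (w0,w3,w4), (w1,w0,w3), (w2,w0,w3), (w2,w0,w5), (w3,w4,w0), (w3,w4,w5), (w4,w0,w3), (w6,w1,w0), (w6,w1,w2), (w6,w1,w5), (w6,w4,w0), (w6,w4,w5).

12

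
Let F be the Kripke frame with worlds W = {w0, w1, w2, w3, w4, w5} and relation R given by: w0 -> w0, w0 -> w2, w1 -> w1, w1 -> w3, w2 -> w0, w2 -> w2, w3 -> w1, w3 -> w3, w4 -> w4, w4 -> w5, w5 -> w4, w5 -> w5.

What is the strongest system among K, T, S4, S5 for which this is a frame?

Reflexive (axiom T): yes — every world is R-related to itself.
Transitive (axiom 4): yes — every two-step R-path is closed by a direct edge.
Euclidean (axiom 5): yes — any two successors of a common world are R-related.
So F validates K, T, S4, S5. The strongest is S5.

S5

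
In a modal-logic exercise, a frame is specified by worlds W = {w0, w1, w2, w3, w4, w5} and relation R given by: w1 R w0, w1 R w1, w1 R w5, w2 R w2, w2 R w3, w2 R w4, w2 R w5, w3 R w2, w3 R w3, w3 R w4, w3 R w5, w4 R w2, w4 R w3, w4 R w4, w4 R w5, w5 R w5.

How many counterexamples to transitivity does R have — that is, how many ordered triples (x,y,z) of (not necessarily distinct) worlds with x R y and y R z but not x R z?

R is transitive; there are no such tuples.

0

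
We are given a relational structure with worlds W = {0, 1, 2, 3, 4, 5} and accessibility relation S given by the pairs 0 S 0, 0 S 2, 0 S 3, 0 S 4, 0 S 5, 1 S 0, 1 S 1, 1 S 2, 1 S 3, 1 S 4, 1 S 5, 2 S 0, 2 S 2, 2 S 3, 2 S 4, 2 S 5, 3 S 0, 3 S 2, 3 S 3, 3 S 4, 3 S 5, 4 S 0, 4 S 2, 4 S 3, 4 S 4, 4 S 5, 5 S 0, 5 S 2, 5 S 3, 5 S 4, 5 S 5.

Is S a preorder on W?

Reflexive: yes — every world is S-related to itself.
Transitive: yes — every two-step S-path is closed by a direct edge.
So S is a preorder.

Yes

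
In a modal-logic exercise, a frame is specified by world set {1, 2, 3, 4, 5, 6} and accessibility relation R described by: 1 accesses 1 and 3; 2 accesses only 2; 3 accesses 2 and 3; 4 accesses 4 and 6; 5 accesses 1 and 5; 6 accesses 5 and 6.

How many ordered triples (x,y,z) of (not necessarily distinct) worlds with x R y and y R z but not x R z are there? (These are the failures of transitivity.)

4

Enumerating: (1,3,2), (4,6,5), (5,1,3), (6,5,1).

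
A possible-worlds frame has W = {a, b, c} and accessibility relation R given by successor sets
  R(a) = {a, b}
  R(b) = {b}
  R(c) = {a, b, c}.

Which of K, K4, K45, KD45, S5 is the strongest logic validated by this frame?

K4

Transitive (axiom 4): yes — every two-step R-path is closed by a direct edge.
Euclidean (axiom 5): no — c R b and c R a, but not b R a.
Serial (axiom D): yes — every world has a successor (e.g. a R a).
Reflexive (axiom T): yes — every world is R-related to itself.
So F validates K, K4; K45 would additionally require R to be Euclidean. The strongest is K4.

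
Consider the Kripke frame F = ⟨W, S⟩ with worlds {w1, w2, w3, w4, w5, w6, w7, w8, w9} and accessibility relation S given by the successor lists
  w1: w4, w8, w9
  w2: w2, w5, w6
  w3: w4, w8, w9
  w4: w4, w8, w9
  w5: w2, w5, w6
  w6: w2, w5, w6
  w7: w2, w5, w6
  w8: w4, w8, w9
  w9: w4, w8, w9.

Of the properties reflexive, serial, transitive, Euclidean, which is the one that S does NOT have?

Reflexive: no — w1 is not related to itself.
Serial: yes — every world has a successor (e.g. w1 S w4).
Transitive: yes — every two-step S-path is closed by a direct edge.
Euclidean: yes — any two successors of a common world are S-related.
Only reflexive fails.

reflexive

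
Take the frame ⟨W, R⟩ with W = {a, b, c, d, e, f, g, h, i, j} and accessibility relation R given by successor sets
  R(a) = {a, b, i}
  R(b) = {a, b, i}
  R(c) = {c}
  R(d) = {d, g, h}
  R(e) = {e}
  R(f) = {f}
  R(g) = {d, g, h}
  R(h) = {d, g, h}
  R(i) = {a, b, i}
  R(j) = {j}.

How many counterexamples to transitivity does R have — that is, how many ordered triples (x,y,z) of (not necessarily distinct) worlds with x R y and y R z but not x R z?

R is transitive; there are no such tuples.

0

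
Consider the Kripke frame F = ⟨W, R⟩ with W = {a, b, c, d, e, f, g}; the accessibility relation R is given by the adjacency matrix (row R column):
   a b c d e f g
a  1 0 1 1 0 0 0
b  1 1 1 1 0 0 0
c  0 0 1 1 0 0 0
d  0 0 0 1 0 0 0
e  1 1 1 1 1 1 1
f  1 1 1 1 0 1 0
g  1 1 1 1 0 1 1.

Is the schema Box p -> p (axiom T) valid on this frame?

Yes

Axiom T corresponds to the accessibility relation being reflexive.
Reflexive: yes — every world is R-related to itself.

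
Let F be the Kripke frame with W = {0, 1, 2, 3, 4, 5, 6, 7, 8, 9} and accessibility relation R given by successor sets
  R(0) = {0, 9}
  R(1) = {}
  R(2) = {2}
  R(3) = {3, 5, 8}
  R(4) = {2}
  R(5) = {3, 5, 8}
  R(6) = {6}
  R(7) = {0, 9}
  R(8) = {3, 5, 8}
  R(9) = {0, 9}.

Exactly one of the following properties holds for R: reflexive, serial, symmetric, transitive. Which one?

Reflexive: no — 1 is not related to itself.
Serial: no — 1 has no R-successor.
Symmetric: no — 4 R 2 but not 2 R 4.
Transitive: yes — every two-step R-path is closed by a direct edge.
Only transitive holds.

transitive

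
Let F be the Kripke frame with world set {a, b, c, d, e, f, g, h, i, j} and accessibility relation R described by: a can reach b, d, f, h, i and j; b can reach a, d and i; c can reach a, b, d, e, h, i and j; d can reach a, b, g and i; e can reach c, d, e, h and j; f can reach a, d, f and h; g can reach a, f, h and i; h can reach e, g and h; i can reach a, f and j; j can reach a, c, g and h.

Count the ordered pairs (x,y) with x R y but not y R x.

Enumerating: (a,h), (b,i), (c,a), (c,b), (c,d), (c,h), (c,i), (d,g), (d,i), (e,d), (e,j), (f,d), … and 8 more.
Total: 20.

20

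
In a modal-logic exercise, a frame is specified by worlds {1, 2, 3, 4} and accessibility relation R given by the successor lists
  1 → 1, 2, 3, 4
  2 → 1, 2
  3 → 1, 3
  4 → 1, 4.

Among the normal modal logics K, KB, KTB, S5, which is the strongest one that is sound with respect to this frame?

KTB

Symmetric (axiom B): yes — every pair in R has its reverse in R.
Reflexive (axiom T): yes — every world is R-related to itself.
Euclidean (axiom 5): no — 1 R 2 and 1 R 3, but not 2 R 3.
So F validates K, KB, KTB; S5 would additionally require R to be Euclidean. The strongest is KTB.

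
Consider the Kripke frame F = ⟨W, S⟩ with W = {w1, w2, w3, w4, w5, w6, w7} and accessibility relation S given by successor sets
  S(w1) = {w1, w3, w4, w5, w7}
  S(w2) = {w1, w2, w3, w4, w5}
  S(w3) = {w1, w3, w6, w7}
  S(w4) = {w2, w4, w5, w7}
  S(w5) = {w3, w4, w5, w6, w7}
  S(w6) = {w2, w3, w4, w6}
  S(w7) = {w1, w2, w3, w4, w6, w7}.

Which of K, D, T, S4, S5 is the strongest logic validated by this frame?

T

Serial (axiom D): yes — every world has a successor (e.g. w1 S w1).
Reflexive (axiom T): yes — every world is S-related to itself.
Transitive (axiom 4): no — w1 S w3 and w3 S w6, but not w1 S w6.
Euclidean (axiom 5): no — w1 S w3 and w1 S w4, but not w3 S w4.
So F validates K, D, T; S4 would additionally require S to be transitive. The strongest is T.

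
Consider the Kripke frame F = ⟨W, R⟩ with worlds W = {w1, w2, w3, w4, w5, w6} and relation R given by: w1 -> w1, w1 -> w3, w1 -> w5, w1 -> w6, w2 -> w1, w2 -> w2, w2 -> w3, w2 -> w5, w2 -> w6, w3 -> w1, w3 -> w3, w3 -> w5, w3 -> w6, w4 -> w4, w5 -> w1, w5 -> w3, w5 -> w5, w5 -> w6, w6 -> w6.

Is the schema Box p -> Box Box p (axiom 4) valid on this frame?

Yes

Axiom 4 corresponds to the accessibility relation being transitive.
Transitive: yes — every two-step R-path is closed by a direct edge.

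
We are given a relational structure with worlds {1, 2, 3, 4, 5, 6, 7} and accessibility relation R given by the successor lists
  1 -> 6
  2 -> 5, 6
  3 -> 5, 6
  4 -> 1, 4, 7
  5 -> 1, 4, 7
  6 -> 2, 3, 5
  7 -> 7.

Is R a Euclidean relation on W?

No

Euclidean: no — 2 R 5 and 2 R 6, but not 5 R 6.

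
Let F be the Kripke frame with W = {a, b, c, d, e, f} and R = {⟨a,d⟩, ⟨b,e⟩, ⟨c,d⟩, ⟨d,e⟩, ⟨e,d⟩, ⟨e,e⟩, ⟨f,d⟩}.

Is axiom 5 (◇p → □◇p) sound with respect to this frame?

No

Axiom 5 corresponds to the accessibility relation being Euclidean.
Euclidean: no — a R d and a R d, but not d R d.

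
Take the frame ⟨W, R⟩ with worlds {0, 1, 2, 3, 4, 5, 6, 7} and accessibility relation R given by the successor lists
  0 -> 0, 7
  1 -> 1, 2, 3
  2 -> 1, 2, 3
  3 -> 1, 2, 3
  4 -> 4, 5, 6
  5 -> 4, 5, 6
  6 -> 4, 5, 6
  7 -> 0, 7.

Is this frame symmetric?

Symmetric: yes — every pair in R has its reverse in R.

Yes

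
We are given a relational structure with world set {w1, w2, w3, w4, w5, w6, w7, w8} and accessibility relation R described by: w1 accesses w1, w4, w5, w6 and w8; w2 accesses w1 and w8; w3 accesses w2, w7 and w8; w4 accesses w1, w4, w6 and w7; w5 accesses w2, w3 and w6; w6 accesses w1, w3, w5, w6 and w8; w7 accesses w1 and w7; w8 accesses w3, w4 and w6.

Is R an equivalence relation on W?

Reflexive: no — w2 is not related to itself.
Symmetric: no — w1 R w5 but not w5 R w1.
Transitive: no — w1 R w4 and w4 R w7, but not w1 R w7.
So R is not an equivalence relation.

No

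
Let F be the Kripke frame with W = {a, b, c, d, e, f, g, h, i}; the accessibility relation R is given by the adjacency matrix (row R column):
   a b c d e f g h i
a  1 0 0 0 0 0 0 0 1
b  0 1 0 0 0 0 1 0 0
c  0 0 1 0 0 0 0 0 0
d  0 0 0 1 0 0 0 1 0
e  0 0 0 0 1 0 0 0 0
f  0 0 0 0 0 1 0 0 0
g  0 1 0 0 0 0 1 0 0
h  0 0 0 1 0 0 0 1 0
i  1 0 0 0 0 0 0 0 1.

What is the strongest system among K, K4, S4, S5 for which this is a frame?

Transitive (axiom 4): yes — every two-step R-path is closed by a direct edge.
Reflexive (axiom T): yes — every world is R-related to itself.
Euclidean (axiom 5): yes — any two successors of a common world are R-related.
So F validates K, K4, S4, S5. The strongest is S5.

S5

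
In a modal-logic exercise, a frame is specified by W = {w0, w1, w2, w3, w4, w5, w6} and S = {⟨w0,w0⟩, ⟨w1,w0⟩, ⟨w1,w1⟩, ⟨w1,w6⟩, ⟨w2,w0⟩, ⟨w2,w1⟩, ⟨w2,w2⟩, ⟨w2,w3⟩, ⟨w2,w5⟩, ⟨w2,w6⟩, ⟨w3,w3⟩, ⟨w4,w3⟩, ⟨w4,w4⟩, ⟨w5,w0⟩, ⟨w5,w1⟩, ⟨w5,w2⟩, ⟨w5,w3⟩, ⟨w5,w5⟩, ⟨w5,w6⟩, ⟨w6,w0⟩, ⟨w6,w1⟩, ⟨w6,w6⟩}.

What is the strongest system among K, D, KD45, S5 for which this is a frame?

Serial (axiom D): yes — every world has a successor (e.g. w0 S w0).
Euclidean (axiom 5): no — w1 S w0 and w1 S w6, but not w0 S w6.
Transitive (axiom 4): yes — every two-step S-path is closed by a direct edge.
Reflexive (axiom T): yes — every world is S-related to itself.
So F validates K, D; KD45 would additionally require S to be Euclidean. The strongest is D.

D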